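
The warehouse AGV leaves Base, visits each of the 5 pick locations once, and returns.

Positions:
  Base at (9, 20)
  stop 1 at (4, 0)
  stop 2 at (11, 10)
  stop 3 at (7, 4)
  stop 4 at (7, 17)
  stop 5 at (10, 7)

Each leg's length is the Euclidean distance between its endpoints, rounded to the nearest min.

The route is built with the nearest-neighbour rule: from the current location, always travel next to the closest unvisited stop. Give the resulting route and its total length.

From Base: distances to unvisited — stop 4=4, stop 2=10, stop 5=13, stop 3=16, stop 1=21. Nearest is stop 4 (4).
From stop 4: distances to unvisited — stop 2=8, stop 5=10, stop 3=13, stop 1=17. Nearest is stop 2 (8).
From stop 2: distances to unvisited — stop 5=3, stop 3=7, stop 1=12. Nearest is stop 5 (3).
From stop 5: distances to unvisited — stop 3=4, stop 1=9. Nearest is stop 3 (4).
From stop 3: distances to unvisited — stop 1=5. Nearest is stop 1 (5).
Return stop 1→Base: 21.
Total = 4 + 8 + 3 + 4 + 5 + 21 = 45.

Nearest-neighbour total = 45 min; route Base → stop 4 → stop 2 → stop 5 → stop 3 → stop 1 → Base.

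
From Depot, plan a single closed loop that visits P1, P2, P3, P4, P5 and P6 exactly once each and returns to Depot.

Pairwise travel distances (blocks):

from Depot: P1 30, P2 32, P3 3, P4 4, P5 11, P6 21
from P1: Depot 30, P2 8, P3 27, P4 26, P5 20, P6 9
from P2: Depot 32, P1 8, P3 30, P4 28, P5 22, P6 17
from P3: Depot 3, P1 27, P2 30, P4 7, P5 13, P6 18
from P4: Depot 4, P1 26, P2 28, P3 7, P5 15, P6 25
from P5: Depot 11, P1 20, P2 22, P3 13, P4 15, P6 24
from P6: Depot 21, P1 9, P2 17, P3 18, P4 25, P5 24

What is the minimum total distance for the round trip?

With 6 stops there are 6!/2 = 360 distinct round trips (a route and its reverse cost the same).
Depot - P1 - P2 - P3 - P4 - P5 - P6 - Depot: 30+8+30+7+15+24+21 = 135
Depot - P1 - P2 - P3 - P4 - P6 - P5 - Depot: 30+8+30+7+25+24+11 = 135
Depot - P1 - P2 - P3 - P5 - P4 - P6 - Depot: 30+8+30+13+15+25+21 = 142
Depot - P1 - P2 - P3 - P5 - P6 - P4 - Depot: 30+8+30+13+24+25+4 = 134
Depot - P1 - P2 - P3 - P6 - P4 - P5 - Depot: 30+8+30+18+25+15+11 = 137
Depot - P1 - P2 - P3 - P6 - P5 - P4 - Depot: 30+8+30+18+24+15+4 = 129
Depot - P1 - P2 - P4 - P3 - P5 - P6 - Depot: 30+8+28+7+13+24+21 = 131
Depot - P1 - P2 - P4 - P3 - P6 - P5 - Depot: 30+8+28+7+18+24+11 = 126
… (352 more)
Depot - P3 - P6 - P1 - P2 - P5 - P4 - Depot: 3+18+9+8+22+15+4 = 79  ← best
The minimum is 79.
One optimal route: Depot → P3 → P6 → P1 → P2 → P5 → P4 → Depot (or its reverse).

Minimum total distance: 79 blocks.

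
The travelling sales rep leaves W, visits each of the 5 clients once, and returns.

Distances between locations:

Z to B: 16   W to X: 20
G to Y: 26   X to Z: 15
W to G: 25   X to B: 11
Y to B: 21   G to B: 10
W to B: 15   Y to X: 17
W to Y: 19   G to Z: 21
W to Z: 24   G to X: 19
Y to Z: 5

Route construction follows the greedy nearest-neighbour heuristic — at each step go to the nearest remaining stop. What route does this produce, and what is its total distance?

W → [B:15 / Y:19 / X:20 / Z:24 / G:25] → B (15)
B → [G:10 / X:11 / Z:16 / Y:21] → G (10)
G → [X:19 / Z:21 / Y:26] → X (19)
X → [Z:15 / Y:17] → Z (15)
Z → [Y:5] → Y (5)
Return Y→W: 19.
Total = 15 + 10 + 19 + 15 + 5 + 19 = 83.

Total distance 83 via the nearest-neighbour route W → B → G → X → Z → Y → W.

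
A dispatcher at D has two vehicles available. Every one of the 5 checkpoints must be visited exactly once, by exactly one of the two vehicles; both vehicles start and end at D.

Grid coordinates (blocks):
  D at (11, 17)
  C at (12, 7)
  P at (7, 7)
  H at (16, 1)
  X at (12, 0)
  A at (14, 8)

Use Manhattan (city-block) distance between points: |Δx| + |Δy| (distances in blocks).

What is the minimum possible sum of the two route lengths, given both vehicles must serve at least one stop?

72 blocks — the smallest possible combined total.

Check every non-empty split of the stops between the two vehicles; for each half take its own optimal tour:
  {C} + {P, H, X, A}: 22 + 52 = 74
  {P} + {C, H, X, A}: 28 + 44 = 72
  {C, P} + {H, X, A}: 30 + 44 = 74
  {H} + {C, P, X, A}: 42 + 48 = 90
  {C, H} + {P, X, A}: 42 + 48 = 90
  {P, H} + {C, X, A}: 50 + 40 = 90
  … (15 splits in total)
Best: vehicle 1 D → P → D = 28; vehicle 2 D → C → X → H → A → D = 44; combined 72.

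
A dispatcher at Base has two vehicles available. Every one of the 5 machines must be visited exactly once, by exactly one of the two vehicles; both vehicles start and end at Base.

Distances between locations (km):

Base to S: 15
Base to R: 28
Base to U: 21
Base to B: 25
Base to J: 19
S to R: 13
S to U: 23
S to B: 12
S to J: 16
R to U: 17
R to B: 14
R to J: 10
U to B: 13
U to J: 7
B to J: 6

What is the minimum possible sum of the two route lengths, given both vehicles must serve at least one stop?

106 km — the smallest possible combined total.

Try each way of splitting the stops between the two vehicles (each non-empty) and, for each split, find the best tour for each vehicle:
  {S} + {R, U, B, J}: 30 + 76 = 106
  {R} + {S, U, B, J}: 56 + 61 = 117
  {S, R} + {U, B, J}: 56 + 59 = 115
  {U} + {S, R, B, J}: 42 + 67 = 109
  {S, U} + {R, B, J}: 59 + 67 = 126
  {R, U} + {S, B, J}: 66 + 52 = 118
  … (15 splits in total)
Best: vehicle 1 Base → S → Base = 30; vehicle 2 Base → R → B → J → U → Base = 76; combined 106.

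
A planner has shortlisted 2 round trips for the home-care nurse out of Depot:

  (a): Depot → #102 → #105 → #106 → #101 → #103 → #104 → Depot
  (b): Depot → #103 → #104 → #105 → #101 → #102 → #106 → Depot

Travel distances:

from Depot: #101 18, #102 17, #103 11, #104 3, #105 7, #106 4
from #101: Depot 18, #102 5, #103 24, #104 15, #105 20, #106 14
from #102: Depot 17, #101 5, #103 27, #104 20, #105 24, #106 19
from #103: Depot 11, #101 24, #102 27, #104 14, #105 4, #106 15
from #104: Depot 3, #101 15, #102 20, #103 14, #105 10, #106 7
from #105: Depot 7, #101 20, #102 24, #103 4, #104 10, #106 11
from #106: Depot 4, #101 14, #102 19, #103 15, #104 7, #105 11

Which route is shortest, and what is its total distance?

Shortest is (b), total 83.

(a): 17 + 24 + 11 + 14 + 24 + 14 + 3 = 107
(b): 11 + 14 + 10 + 20 + 5 + 19 + 4 = 83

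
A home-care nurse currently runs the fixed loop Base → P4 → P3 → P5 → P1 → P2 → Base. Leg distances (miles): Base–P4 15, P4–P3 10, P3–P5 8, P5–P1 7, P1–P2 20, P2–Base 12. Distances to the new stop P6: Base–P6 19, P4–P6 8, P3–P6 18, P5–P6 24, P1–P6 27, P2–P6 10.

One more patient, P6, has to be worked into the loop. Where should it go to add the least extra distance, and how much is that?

+12 miles — insert P6 between Base and P4.

Insertion cost between consecutive stops i–j is d(i,P6) + d(P6,j) − d(i,j):
  between Base and P4: 19 + 8 − 15 = 12
  between P4 and P3: 8 + 18 − 10 = 16
  between P3 and P5: 18 + 24 − 8 = 34
  between P5 and P1: 24 + 27 − 7 = 44
  between P1 and P2: 27 + 10 − 20 = 17
  between P2 and Base: 10 + 19 − 12 = 17
Cheapest insertion is between Base and P4, adding 12.
New total = 72 + 12 = 84.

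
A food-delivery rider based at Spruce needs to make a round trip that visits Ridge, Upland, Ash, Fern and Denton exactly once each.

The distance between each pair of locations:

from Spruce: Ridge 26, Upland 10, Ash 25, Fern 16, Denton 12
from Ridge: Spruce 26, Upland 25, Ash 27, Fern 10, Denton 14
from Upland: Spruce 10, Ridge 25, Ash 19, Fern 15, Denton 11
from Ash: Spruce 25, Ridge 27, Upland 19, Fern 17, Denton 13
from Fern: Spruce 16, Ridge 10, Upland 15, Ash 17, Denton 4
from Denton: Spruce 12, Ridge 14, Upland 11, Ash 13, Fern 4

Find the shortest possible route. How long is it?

Shortest round trip = 82.

With 5 stops there are 5!/2 = 60 distinct round trips (a route and its reverse cost the same).
Spruce→Ridge→Upland→Ash→Fern→Denton→Spruce: 26+25+19+17+4+12 = 103
Spruce→Ridge→Upland→Ash→Denton→Fern→Spruce: 26+25+19+13+4+16 = 103
Spruce→Ridge→Upland→Fern→Ash→Denton→Spruce: 26+25+15+17+13+12 = 108
Spruce→Ridge→Upland→Fern→Denton→Ash→Spruce: 26+25+15+4+13+25 = 108
Spruce→Ridge→Upland→Denton→Ash→Fern→Spruce: 26+25+11+13+17+16 = 108
Spruce→Ridge→Upland→Denton→Fern→Ash→Spruce: 26+25+11+4+17+25 = 108
Spruce→Ridge→Ash→Upland→Fern→Denton→Spruce: 26+27+19+15+4+12 = 103
Spruce→Ridge→Ash→Upland→Denton→Fern→Spruce: 26+27+19+11+4+16 = 103
Spruce→Ridge→Ash→Fern→Upland→Denton→Spruce: 26+27+17+15+11+12 = 108
Spruce→Ridge→Ash→Fern→Denton→Upland→Spruce: 26+27+17+4+11+10 = 95
Spruce→Ridge→Ash→Denton→Upland→Fern→Spruce: 26+27+13+11+15+16 = 108
Spruce→Ridge→Ash→Denton→Fern→Upland→Spruce: 26+27+13+4+15+10 = 95
Spruce→Ridge→Fern→Upland→Ash→Denton→Spruce: 26+10+15+19+13+12 = 95
Spruce→Ridge→Fern→Upland→Denton→Ash→Spruce: 26+10+15+11+13+25 = 100
… (46 more)
Spruce→Ridge→Fern→Denton→Ash→Upland→Spruce: 26+10+4+13+19+10 = 82  ← best
The minimum is 82.
One optimal route: Spruce → Ridge → Fern → Denton → Ash → Upland → Spruce (or its reverse).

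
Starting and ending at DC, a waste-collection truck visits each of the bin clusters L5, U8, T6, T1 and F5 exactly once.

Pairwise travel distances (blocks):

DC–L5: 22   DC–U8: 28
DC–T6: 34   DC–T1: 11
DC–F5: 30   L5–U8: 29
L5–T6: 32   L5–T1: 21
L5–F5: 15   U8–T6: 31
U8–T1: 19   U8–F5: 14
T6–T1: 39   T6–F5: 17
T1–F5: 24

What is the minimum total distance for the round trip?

115 blocks — the shortest possible round trip.

With 5 stops there are 5!/2 = 60 distinct round trips (a route and its reverse cost the same).
DC - L5 - U8 - T6 - T1 - F5 - DC: 22+29+31+39+24+30 = 175
DC - L5 - U8 - T6 - F5 - T1 - DC: 22+29+31+17+24+11 = 134
DC - L5 - U8 - T1 - T6 - F5 - DC: 22+29+19+39+17+30 = 156
DC - L5 - U8 - T1 - F5 - T6 - DC: 22+29+19+24+17+34 = 145
DC - L5 - U8 - F5 - T6 - T1 - DC: 22+29+14+17+39+11 = 132
DC - L5 - U8 - F5 - T1 - T6 - DC: 22+29+14+24+39+34 = 162
DC - L5 - T6 - U8 - T1 - F5 - DC: 22+32+31+19+24+30 = 158
DC - L5 - T6 - U8 - F5 - T1 - DC: 22+32+31+14+24+11 = 134
DC - L5 - T6 - T1 - U8 - F5 - DC: 22+32+39+19+14+30 = 156
DC - L5 - T6 - T1 - F5 - U8 - DC: 22+32+39+24+14+28 = 159
DC - L5 - T6 - F5 - U8 - T1 - DC: 22+32+17+14+19+11 = 115
DC - L5 - T6 - F5 - T1 - U8 - DC: 22+32+17+24+19+28 = 142
DC - L5 - T1 - U8 - T6 - F5 - DC: 22+21+19+31+17+30 = 140
DC - L5 - T1 - U8 - F5 - T6 - DC: 22+21+19+14+17+34 = 127
… (46 more)
The minimum is 115.
One optimal route: DC → L5 → T6 → F5 → U8 → T1 → DC (or its reverse).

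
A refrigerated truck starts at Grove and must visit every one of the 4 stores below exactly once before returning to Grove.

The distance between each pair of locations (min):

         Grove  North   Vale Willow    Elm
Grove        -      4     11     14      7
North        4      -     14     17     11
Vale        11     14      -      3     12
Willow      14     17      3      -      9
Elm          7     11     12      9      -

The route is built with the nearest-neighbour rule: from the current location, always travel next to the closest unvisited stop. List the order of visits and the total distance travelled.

38 min along Grove → North → Elm → Willow → Vale → Grove.

From Grove: distances to unvisited — North=4, Elm=7, Vale=11, Willow=14. Nearest is North (4).
From North: distances to unvisited — Elm=11, Vale=14, Willow=17. Nearest is Elm (11).
From Elm: distances to unvisited — Willow=9, Vale=12. Nearest is Willow (9).
From Willow: distances to unvisited — Vale=3. Nearest is Vale (3).
Return Vale→Grove: 11.
Total = 4 + 11 + 9 + 3 + 11 = 38.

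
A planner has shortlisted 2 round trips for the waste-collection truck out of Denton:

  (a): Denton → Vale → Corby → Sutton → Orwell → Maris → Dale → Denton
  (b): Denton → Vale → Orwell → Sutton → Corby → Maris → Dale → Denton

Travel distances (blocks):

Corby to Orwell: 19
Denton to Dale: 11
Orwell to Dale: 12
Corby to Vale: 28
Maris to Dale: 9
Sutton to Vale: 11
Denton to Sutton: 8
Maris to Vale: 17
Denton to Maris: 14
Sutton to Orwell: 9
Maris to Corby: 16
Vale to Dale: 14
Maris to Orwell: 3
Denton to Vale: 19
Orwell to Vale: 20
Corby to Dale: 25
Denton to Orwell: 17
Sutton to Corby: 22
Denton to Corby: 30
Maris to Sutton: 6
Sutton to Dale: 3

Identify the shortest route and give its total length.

101 blocks — (a) is the shortest.

(a): 19 + 28 + 22 + 9 + 3 + 9 + 11 = 101
(b): 19 + 20 + 9 + 22 + 16 + 9 + 11 = 106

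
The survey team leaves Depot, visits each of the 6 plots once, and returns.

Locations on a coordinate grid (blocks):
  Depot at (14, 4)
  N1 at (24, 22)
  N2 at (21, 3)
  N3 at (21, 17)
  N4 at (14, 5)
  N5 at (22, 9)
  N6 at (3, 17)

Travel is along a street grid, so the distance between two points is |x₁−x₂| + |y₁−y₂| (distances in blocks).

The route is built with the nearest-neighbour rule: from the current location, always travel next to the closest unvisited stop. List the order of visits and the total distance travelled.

From Depot: distances to unvisited — N4=1, N2=8, N5=13, N3=20, N6=24, N1=28. Nearest is N4 (1).
From N4: distances to unvisited — N2=9, N5=12, N3=19, N6=23, N1=27. Nearest is N2 (9).
From N2: distances to unvisited — N5=7, N3=14, N1=22, N6=32. Nearest is N5 (7).
From N5: distances to unvisited — N3=9, N1=15, N6=27. Nearest is N3 (9).
From N3: distances to unvisited — N1=8, N6=18. Nearest is N1 (8).
From N1: distances to unvisited — N6=26. Nearest is N6 (26).
Return N6→Depot: 24.
Total = 1 + 9 + 7 + 9 + 8 + 26 + 24 = 84.

84 blocks along Depot → N4 → N2 → N5 → N3 → N1 → N6 → Depot.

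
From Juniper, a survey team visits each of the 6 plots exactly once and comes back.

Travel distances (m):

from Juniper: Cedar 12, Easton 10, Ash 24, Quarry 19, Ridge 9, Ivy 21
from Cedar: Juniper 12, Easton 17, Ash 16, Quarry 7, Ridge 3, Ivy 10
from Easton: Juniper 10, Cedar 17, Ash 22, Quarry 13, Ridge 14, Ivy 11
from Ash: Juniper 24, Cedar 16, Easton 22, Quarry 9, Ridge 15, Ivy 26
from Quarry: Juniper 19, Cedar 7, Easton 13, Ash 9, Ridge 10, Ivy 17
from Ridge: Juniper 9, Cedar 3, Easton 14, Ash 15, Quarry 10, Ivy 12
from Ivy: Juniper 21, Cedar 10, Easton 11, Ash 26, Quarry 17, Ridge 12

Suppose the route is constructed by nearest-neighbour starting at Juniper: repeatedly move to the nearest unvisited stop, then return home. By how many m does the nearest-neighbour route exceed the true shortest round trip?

Juniper: Ridge=9, Easton=10, Cedar=12, Quarry=19, Ivy=21, Ash=24 ⇒ Ridge
Ridge: Cedar=3, Quarry=10, Ivy=12, Easton=14, Ash=15 ⇒ Cedar
Cedar: Quarry=7, Ivy=10, Ash=16, Easton=17 ⇒ Quarry
Quarry: Ash=9, Easton=13, Ivy=17 ⇒ Ash
Ash: Easton=22, Ivy=26 ⇒ Easton
Easton: Ivy=11 ⇒ Ivy
NN route Juniper → Ridge → Cedar → Quarry → Ash → Easton → Ivy → Juniper costs 82.
Optimal: Juniper → Easton → Ivy → Cedar → Quarry → Ash → Ridge → Juniper costs 71 (by enumerating all 360 distinct tours).
Excess = 82 − 71 = 11.

11 m longer than the optimal tour.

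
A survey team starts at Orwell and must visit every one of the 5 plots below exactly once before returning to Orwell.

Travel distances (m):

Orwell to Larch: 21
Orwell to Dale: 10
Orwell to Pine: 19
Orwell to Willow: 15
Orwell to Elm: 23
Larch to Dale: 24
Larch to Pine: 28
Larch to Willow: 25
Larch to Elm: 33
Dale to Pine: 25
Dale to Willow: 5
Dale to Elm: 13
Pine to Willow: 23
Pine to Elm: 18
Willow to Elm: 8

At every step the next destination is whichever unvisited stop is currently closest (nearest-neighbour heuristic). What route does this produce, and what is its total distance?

90 m along Orwell → Dale → Willow → Elm → Pine → Larch → Orwell.

At Orwell the remaining stops are Dale 10, Willow 15, Pine 19, Larch 21, Elm 23; go to Dale.
At Dale the remaining stops are Willow 5, Elm 13, Larch 24, Pine 25; go to Willow.
At Willow the remaining stops are Elm 8, Pine 23, Larch 25; go to Elm.
At Elm the remaining stops are Pine 18, Larch 33; go to Pine.
At Pine the remaining stops are Larch 28; go to Larch.
Return Larch→Orwell: 21.
Total = 10 + 5 + 8 + 18 + 28 + 21 = 90.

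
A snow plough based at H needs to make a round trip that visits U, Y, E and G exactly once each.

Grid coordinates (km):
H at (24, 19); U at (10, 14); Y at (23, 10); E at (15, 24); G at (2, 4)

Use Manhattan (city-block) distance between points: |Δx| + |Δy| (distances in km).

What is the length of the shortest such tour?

Shortest round trip = 84 km.

With 4 stops there are 4!/2 = 12 distinct round trips (a route and its reverse cost the same).
H-U-Y-E-G-H: 19+17+22+33+37 = 128
H-U-Y-G-E-H: 19+17+27+33+14 = 110
H-U-E-Y-G-H: 19+15+22+27+37 = 120
H-U-E-G-Y-H: 19+15+33+27+10 = 104
H-U-G-Y-E-H: 19+18+27+22+14 = 100
H-U-G-E-Y-H: 19+18+33+22+10 = 102
H-Y-U-E-G-H: 10+17+15+33+37 = 112
H-Y-U-G-E-H: 10+17+18+33+14 = 92
H-Y-E-U-G-H: 10+22+15+18+37 = 102
H-Y-G-U-E-H: 10+27+18+15+14 = 84
H-E-U-Y-G-H: 14+15+17+27+37 = 110
H-E-Y-U-G-H: 14+22+17+18+37 = 108
The minimum is 84.
One optimal route: H → Y → G → U → E → H (or its reverse).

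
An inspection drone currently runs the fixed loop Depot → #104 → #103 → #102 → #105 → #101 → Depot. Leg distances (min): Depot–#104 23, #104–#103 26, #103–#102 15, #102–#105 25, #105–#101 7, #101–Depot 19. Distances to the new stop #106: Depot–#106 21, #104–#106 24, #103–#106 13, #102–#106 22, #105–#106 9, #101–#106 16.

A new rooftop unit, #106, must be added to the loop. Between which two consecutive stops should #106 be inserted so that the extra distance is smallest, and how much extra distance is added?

Insertion cost between consecutive stops i–j is d(i,#106) + d(#106,j) − d(i,j):
  between Depot and #104: 21 + 24 − 23 = 22
  between #104 and #103: 24 + 13 − 26 = 11
  between #103 and #102: 13 + 22 − 15 = 20
  between #102 and #105: 22 + 9 − 25 = 6
  between #105 and #101: 9 + 16 − 7 = 18
  between #101 and Depot: 16 + 21 − 19 = 18
Cheapest insertion is between #102 and #105, adding 6.
New total = 115 + 6 = 121.

Adding 6 min by placing #106 on the #102–#105 leg.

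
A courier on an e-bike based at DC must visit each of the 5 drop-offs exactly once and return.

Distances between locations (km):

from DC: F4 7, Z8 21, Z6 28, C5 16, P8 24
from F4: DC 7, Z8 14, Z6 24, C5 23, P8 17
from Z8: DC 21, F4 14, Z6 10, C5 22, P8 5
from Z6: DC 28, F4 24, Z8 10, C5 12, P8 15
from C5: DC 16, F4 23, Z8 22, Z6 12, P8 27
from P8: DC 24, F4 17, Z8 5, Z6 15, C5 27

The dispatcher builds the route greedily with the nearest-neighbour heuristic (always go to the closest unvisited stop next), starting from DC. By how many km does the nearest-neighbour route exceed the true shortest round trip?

DC: F4=7, C5=16, Z8=21, P8=24, Z6=28 ⇒ F4
F4: Z8=14, P8=17, C5=23, Z6=24 ⇒ Z8
Z8: P8=5, Z6=10, C5=22 ⇒ P8
P8: Z6=15, C5=27 ⇒ Z6
Z6: C5=12 ⇒ C5
NN route DC → F4 → Z8 → P8 → Z6 → C5 → DC costs 69.
Optimal: DC → F4 → P8 → Z8 → Z6 → C5 → DC costs 67 (by enumerating all 60 distinct tours).
Excess = 69 − 67 = 2.

The nearest-neighbour route is 2 km longer than optimal.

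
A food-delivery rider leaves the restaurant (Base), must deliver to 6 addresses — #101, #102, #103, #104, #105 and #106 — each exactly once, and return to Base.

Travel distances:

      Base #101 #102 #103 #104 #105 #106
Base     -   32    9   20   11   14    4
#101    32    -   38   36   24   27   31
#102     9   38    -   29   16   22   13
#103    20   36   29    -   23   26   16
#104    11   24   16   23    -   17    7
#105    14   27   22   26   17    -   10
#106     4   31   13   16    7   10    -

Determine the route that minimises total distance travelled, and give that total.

122 — the shortest possible round trip.

There are 360 distinct closed tours to check (reversals are equivalent).
Base → #101 → #102 → #103 → #104 → #105 → #106 → Base: 32+38+29+23+17+10+4 = 153
Base → #101 → #102 → #103 → #104 → #106 → #105 → Base: 32+38+29+23+7+10+14 = 153
Base → #101 → #102 → #103 → #105 → #104 → #106 → Base: 32+38+29+26+17+7+4 = 153
Base → #101 → #102 → #103 → #105 → #106 → #104 → Base: 32+38+29+26+10+7+11 = 153
Base → #101 → #102 → #103 → #106 → #104 → #105 → Base: 32+38+29+16+7+17+14 = 153
Base → #101 → #102 → #103 → #106 → #105 → #104 → Base: 32+38+29+16+10+17+11 = 153
Base → #101 → #102 → #104 → #103 → #105 → #106 → Base: 32+38+16+23+26+10+4 = 149
Base → #101 → #102 → #104 → #103 → #106 → #105 → Base: 32+38+16+23+16+10+14 = 149
… (352 more)
Base → #102 → #104 → #101 → #105 → #103 → #106 → Base: 9+16+24+27+26+16+4 = 122  ← best
The minimum is 122.
One optimal route: Base → #102 → #104 → #101 → #105 → #103 → #106 → Base (or its reverse).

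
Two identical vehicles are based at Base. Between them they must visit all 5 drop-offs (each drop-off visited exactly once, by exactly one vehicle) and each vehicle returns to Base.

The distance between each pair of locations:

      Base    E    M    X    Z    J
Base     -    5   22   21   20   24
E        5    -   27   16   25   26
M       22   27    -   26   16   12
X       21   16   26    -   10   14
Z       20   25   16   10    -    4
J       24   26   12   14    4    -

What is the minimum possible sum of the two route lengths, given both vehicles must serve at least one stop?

79 — the smallest possible combined total.

Check every non-empty split of the stops between the two vehicles; for each half take its own optimal tour:
  {E} + {M, X, Z, J}: 10 + 69 = 79
  {M} + {E, X, Z, J}: 44 + 59 = 103
  {E, M} + {X, Z, J}: 54 + 59 = 113
  {X} + {E, M, Z, J}: 42 + 68 = 110
  {E, X} + {M, Z, J}: 42 + 58 = 100
  {M, X} + {E, Z, J}: 69 + 55 = 124
  … (15 splits in total)
Best: vehicle 1 Base → E → Base = 10; vehicle 2 Base → M → J → Z → X → Base = 69; combined 79.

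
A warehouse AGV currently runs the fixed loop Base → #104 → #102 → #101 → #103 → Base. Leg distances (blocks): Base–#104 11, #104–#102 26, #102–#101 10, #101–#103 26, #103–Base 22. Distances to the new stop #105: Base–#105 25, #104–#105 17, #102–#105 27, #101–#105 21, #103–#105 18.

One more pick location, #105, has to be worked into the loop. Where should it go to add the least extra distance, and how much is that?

Minimum extra distance: 13 blocks, inserting #105 between #101 and #103.

Insertion cost between consecutive stops i–j is d(i,#105) + d(#105,j) − d(i,j):
  between Base and #104: 25 + 17 − 11 = 31
  between #104 and #102: 17 + 27 − 26 = 18
  between #102 and #101: 27 + 21 − 10 = 38
  between #101 and #103: 21 + 18 − 26 = 13
  between #103 and Base: 18 + 25 − 22 = 21
Cheapest insertion is between #101 and #103, adding 13.
New total = 95 + 13 = 108.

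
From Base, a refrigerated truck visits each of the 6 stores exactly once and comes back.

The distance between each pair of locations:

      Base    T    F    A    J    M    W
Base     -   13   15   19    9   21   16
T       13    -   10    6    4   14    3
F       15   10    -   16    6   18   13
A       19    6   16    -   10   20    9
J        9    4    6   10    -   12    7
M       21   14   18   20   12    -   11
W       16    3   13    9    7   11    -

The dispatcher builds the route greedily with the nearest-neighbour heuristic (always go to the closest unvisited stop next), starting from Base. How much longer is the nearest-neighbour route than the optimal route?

The nearest-neighbour route is 8 longer than optimal.

Base: J=9, T=13, F=15, W=16, A=19, M=21 ⇒ J
J: T=4, F=6, W=7, A=10, M=12 ⇒ T
T: W=3, A=6, F=10, M=14 ⇒ W
W: A=9, M=11, F=13 ⇒ A
A: F=16, M=20 ⇒ F
F: M=18 ⇒ M
NN route Base → J → T → W → A → F → M → Base costs 80.
Optimal: Base → T → A → W → M → F → J → Base costs 72 (by enumerating all 360 distinct tours).
Excess = 80 − 72 = 8.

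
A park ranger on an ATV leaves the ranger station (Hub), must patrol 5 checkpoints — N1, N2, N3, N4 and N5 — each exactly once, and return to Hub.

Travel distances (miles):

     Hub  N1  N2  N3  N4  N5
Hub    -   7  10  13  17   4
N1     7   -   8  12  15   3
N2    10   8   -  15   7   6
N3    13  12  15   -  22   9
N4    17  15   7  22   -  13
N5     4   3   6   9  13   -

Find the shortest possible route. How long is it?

Minimum total distance: 57 miles.

Hub-N1-N2-N3-N4-N5-Hub: 7+8+15+22+13+4 = 69
Hub-N1-N2-N3-N5-N4-Hub: 7+8+15+9+13+17 = 69
Hub-N1-N2-N4-N3-N5-Hub: 7+8+7+22+9+4 = 57
Hub-N1-N2-N4-N5-N3-Hub: 7+8+7+13+9+13 = 57
Hub-N1-N2-N5-N3-N4-Hub: 7+8+6+9+22+17 = 69
Hub-N1-N2-N5-N4-N3-Hub: 7+8+6+13+22+13 = 69
Hub-N1-N3-N2-N4-N5-Hub: 7+12+15+7+13+4 = 58
Hub-N1-N3-N2-N5-N4-Hub: 7+12+15+6+13+17 = 70
Hub-N1-N3-N4-N2-N5-Hub: 7+12+22+7+6+4 = 58
Hub-N1-N3-N4-N5-N2-Hub: 7+12+22+13+6+10 = 70
Hub-N1-N3-N5-N2-N4-Hub: 7+12+9+6+7+17 = 58
Hub-N1-N3-N5-N4-N2-Hub: 7+12+9+13+7+10 = 58
Hub-N1-N4-N2-N3-N5-Hub: 7+15+7+15+9+4 = 57
Hub-N1-N4-N2-N5-N3-Hub: 7+15+7+6+9+13 = 57
… (46 more)
The minimum is 57.
One optimal route: Hub → N1 → N2 → N4 → N3 → N5 → Hub (or its reverse).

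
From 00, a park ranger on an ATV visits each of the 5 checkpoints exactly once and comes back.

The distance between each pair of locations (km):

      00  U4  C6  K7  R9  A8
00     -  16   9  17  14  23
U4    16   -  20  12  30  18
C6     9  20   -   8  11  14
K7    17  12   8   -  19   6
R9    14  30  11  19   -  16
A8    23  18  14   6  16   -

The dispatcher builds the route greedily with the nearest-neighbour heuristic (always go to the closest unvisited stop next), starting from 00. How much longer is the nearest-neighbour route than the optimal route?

The nearest-neighbour route is 15 km longer than optimal.

From 00: C6=9, R9=14, U4=16, K7=17, A8=23 → choose C6 (9).
From C6: K7=8, R9=11, A8=14, U4=20 → choose K7 (8).
From K7: A8=6, U4=12, R9=19 → choose A8 (6).
From A8: R9=16, U4=18 → choose R9 (16).
From R9: U4=30 → choose U4 (30).
NN route 00 → C6 → K7 → A8 → R9 → U4 → 00 costs 85.
Optimal: 00 → U4 → K7 → A8 → R9 → C6 → 00 costs 70 (by enumerating all 60 distinct tours).
Excess = 85 − 70 = 15.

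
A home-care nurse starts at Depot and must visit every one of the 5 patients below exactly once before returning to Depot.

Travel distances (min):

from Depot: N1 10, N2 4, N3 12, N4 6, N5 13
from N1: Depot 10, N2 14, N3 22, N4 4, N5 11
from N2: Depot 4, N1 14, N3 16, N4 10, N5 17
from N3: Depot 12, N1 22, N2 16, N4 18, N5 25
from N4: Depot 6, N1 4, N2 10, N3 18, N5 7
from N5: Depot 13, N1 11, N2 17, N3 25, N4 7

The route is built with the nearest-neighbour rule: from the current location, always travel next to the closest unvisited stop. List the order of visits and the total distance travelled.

Total distance 66 min via the nearest-neighbour route Depot → N2 → N4 → N1 → N5 → N3 → Depot.

From Depot: distances to unvisited — N2=4, N4=6, N1=10, N3=12, N5=13. Nearest is N2 (4).
From N2: distances to unvisited — N4=10, N1=14, N3=16, N5=17. Nearest is N4 (10).
From N4: distances to unvisited — N1=4, N5=7, N3=18. Nearest is N1 (4).
From N1: distances to unvisited — N5=11, N3=22. Nearest is N5 (11).
From N5: distances to unvisited — N3=25. Nearest is N3 (25).
Return N3→Depot: 12.
Total = 4 + 10 + 4 + 11 + 25 + 12 = 66.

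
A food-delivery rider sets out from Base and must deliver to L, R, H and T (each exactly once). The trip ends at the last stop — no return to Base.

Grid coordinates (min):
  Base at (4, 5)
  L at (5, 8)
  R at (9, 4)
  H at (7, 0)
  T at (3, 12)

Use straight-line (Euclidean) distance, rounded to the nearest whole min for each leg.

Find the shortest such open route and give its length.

Shortest open route: 20 min.

There are 4! = 24 possible orderings.
Base - L - R - H - T: 3+6+4+13 = 26
Base - L - R - T - H: 3+6+10+13 = 32
Base - L - H - R - T: 3+8+4+10 = 25
Base - L - H - T - R: 3+8+13+10 = 34
Base - L - T - R - H: 3+4+10+4 = 21
Base - L - T - H - R: 3+4+13+4 = 24
Base - R - L - H - T: 5+6+8+13 = 32
Base - R - L - T - H: 5+6+4+13 = 28
Base - R - H - L - T: 5+4+8+4 = 21
Base - R - H - T - L: 5+4+13+4 = 26
Base - R - T - L - H: 5+10+4+8 = 27
Base - R - T - H - L: 5+10+13+8 = 36
Base - H - L - R - T: 6+8+6+10 = 30
Base - H - L - T - R: 6+8+4+10 = 28
… (10 more)
Base - H - R - L - T: 6+4+6+4 = 20  ← best
The minimum is 20.
One shortest path: Base → H → R → L → T.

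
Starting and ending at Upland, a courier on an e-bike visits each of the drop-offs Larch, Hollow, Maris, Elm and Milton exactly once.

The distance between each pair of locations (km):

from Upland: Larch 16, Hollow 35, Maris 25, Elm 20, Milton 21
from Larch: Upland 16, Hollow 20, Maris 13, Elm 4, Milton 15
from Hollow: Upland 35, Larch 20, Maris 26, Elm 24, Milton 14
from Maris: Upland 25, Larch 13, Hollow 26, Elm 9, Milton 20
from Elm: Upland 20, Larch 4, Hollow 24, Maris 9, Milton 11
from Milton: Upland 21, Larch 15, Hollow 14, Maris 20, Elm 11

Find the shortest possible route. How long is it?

90 km — the shortest possible round trip.

With 5 stops there are 5!/2 = 60 distinct round trips (a route and its reverse cost the same).
Upland → Larch → Hollow → Maris → Elm → Milton → Upland: 16+20+26+9+11+21 = 103
Upland → Larch → Hollow → Maris → Milton → Elm → Upland: 16+20+26+20+11+20 = 113
Upland → Larch → Hollow → Elm → Maris → Milton → Upland: 16+20+24+9+20+21 = 110
Upland → Larch → Hollow → Elm → Milton → Maris → Upland: 16+20+24+11+20+25 = 116
Upland → Larch → Hollow → Milton → Maris → Elm → Upland: 16+20+14+20+9+20 = 99
Upland → Larch → Hollow → Milton → Elm → Maris → Upland: 16+20+14+11+9+25 = 95
Upland → Larch → Maris → Hollow → Elm → Milton → Upland: 16+13+26+24+11+21 = 111
Upland → Larch → Maris → Hollow → Milton → Elm → Upland: 16+13+26+14+11+20 = 100
Upland → Larch → Maris → Elm → Hollow → Milton → Upland: 16+13+9+24+14+21 = 97
Upland → Larch → Maris → Elm → Milton → Hollow → Upland: 16+13+9+11+14+35 = 98
Upland → Larch → Maris → Milton → Hollow → Elm → Upland: 16+13+20+14+24+20 = 107
Upland → Larch → Maris → Milton → Elm → Hollow → Upland: 16+13+20+11+24+35 = 119
Upland → Larch → Elm → Hollow → Maris → Milton → Upland: 16+4+24+26+20+21 = 111
Upland → Larch → Elm → Hollow → Milton → Maris → Upland: 16+4+24+14+20+25 = 103
… (46 more)
Upland → Larch → Elm → Maris → Hollow → Milton → Upland: 16+4+9+26+14+21 = 90  ← best
The minimum is 90.
One optimal route: Upland → Larch → Elm → Maris → Hollow → Milton → Upland (or its reverse).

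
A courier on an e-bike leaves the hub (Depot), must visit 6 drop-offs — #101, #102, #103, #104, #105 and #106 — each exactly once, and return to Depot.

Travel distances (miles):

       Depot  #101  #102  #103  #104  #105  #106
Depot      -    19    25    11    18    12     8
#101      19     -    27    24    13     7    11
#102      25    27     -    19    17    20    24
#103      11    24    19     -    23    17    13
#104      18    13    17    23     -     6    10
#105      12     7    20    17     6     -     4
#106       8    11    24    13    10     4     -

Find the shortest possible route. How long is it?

There are 360 distinct closed tours to check (reversals are equivalent).
Depot→#101→#102→#103→#104→#105→#106→Depot: 19+27+19+23+6+4+8 = 106
Depot→#101→#102→#103→#104→#106→#105→Depot: 19+27+19+23+10+4+12 = 114
Depot→#101→#102→#103→#105→#104→#106→Depot: 19+27+19+17+6+10+8 = 106
Depot→#101→#102→#103→#105→#106→#104→Depot: 19+27+19+17+4+10+18 = 114
Depot→#101→#102→#103→#106→#104→#105→Depot: 19+27+19+13+10+6+12 = 106
Depot→#101→#102→#103→#106→#105→#104→Depot: 19+27+19+13+4+6+18 = 106
Depot→#101→#102→#104→#103→#105→#106→Depot: 19+27+17+23+17+4+8 = 115
Depot→#101→#102→#104→#103→#106→#105→Depot: 19+27+17+23+13+4+12 = 115
… (352 more)
Depot→#103→#102→#104→#101→#105→#106→Depot: 11+19+17+13+7+4+8 = 79  ← best
The minimum is 79.
One optimal route: Depot → #103 → #102 → #104 → #101 → #105 → #106 → Depot (or its reverse).

Minimum total distance: 79 miles.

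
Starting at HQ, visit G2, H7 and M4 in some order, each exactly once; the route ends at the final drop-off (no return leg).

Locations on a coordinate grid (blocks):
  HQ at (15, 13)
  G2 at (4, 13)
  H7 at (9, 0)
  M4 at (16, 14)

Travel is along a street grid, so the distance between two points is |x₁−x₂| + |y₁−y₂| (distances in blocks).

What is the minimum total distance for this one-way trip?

There are 3! = 6 possible orderings.
HQ→G2→H7→M4: 11+18+21 = 50
HQ→G2→M4→H7: 11+13+21 = 45
HQ→H7→G2→M4: 19+18+13 = 50
HQ→H7→M4→G2: 19+21+13 = 53
HQ→M4→G2→H7: 2+13+18 = 33
HQ→M4→H7→G2: 2+21+18 = 41
The minimum is 33.
One shortest path: HQ → M4 → G2 → H7.

33 blocks — the minimum one-way total.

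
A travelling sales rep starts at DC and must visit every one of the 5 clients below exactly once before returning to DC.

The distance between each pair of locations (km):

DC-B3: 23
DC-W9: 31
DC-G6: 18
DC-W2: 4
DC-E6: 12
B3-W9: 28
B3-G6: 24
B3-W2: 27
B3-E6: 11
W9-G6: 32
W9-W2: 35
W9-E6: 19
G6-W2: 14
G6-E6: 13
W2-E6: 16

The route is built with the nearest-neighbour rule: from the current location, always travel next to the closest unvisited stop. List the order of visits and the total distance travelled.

At DC the remaining stops are W2 4, E6 12, G6 18, B3 23, W9 31; go to W2.
At W2 the remaining stops are G6 14, E6 16, B3 27, W9 35; go to G6.
At G6 the remaining stops are E6 13, B3 24, W9 32; go to E6.
At E6 the remaining stops are B3 11, W9 19; go to B3.
At B3 the remaining stops are W9 28; go to W9.
Return W9→DC: 31.
Total = 4 + 14 + 13 + 11 + 28 + 31 = 101.

Nearest-neighbour total = 101 km; route DC → W2 → G6 → E6 → B3 → W9 → DC.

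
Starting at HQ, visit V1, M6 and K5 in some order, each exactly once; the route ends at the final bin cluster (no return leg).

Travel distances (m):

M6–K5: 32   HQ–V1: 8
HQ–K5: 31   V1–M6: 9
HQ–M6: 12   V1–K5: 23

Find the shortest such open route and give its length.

Minimum one-way distance = 44 m.

There are 3! = 6 possible orderings.
HQ→V1→M6→K5: 8+9+32 = 49
HQ→V1→K5→M6: 8+23+32 = 63
HQ→M6→V1→K5: 12+9+23 = 44
HQ→M6→K5→V1: 12+32+23 = 67
HQ→K5→V1→M6: 31+23+9 = 63
HQ→K5→M6→V1: 31+32+9 = 72
The minimum is 44.
One shortest path: HQ → M6 → V1 → K5.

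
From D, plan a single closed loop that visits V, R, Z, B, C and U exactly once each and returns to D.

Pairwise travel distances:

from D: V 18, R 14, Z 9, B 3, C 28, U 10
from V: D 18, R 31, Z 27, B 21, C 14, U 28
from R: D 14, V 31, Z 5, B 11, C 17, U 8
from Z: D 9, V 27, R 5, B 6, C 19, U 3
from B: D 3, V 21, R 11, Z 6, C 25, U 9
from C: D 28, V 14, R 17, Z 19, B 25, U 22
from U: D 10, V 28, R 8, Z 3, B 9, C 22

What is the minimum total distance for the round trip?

There are 360 distinct closed tours to check (reversals are equivalent).
D-V-R-Z-B-C-U-D: 18+31+5+6+25+22+10 = 117
D-V-R-Z-B-U-C-D: 18+31+5+6+9+22+28 = 119
D-V-R-Z-C-B-U-D: 18+31+5+19+25+9+10 = 117
D-V-R-Z-C-U-B-D: 18+31+5+19+22+9+3 = 107
D-V-R-Z-U-B-C-D: 18+31+5+3+9+25+28 = 119
D-V-R-Z-U-C-B-D: 18+31+5+3+22+25+3 = 107
D-V-R-B-Z-C-U-D: 18+31+11+6+19+22+10 = 117
D-V-R-B-Z-U-C-D: 18+31+11+6+3+22+28 = 119
… (352 more)
D-V-C-R-Z-U-B-D: 18+14+17+5+3+9+3 = 69  ← best
The minimum is 69.
One optimal route: D → V → C → R → Z → U → B → D (or its reverse).

Minimum total distance: 69.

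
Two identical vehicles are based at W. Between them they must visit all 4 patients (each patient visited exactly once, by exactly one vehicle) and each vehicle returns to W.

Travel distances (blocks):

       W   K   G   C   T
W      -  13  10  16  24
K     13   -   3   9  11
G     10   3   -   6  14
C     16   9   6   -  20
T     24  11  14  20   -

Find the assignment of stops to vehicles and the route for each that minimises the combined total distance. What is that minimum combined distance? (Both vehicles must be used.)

There are 2^3 − 1 = 7 ways to divide the 4 stops into two non-empty groups. For each, the best each vehicle can do is its own shortest tour through its group:
  {K} + {G, C, T}: 26 + 60 = 86
  {G} + {K, C, T}: 20 + 60 = 80
  {K, G} + {C, T}: 26 + 60 = 86
  {C} + {K, G, T}: 32 + 48 = 80
  {K, C} + {G, T}: 38 + 48 = 86
  {G, C} + {K, T}: 32 + 48 = 80
  … (7 splits in total)
Best: vehicle 1 W → G → W = 20; vehicle 2 W → K → T → C → W = 60; combined 80.

80 blocks — the smallest possible combined total.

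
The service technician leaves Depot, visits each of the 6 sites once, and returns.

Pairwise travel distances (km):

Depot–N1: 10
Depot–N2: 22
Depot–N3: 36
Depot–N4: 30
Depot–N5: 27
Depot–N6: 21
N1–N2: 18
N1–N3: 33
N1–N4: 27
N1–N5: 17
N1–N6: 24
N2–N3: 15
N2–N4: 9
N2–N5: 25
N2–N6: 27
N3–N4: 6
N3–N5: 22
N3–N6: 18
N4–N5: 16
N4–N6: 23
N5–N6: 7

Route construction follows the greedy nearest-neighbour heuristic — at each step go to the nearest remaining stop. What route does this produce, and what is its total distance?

Nearest-neighbour total = 89 km; route Depot → N1 → N5 → N6 → N3 → N4 → N2 → Depot.

Depot → [N1:10 / N6:21 / N2:22 / N5:27 / N4:30 / N3:36] → N1 (10)
N1 → [N5:17 / N2:18 / N6:24 / N4:27 / N3:33] → N5 (17)
N5 → [N6:7 / N4:16 / N3:22 / N2:25] → N6 (7)
N6 → [N3:18 / N4:23 / N2:27] → N3 (18)
N3 → [N4:6 / N2:15] → N4 (6)
N4 → [N2:9] → N2 (9)
Return N2→Depot: 22.
Total = 10 + 17 + 7 + 18 + 6 + 9 + 22 = 89.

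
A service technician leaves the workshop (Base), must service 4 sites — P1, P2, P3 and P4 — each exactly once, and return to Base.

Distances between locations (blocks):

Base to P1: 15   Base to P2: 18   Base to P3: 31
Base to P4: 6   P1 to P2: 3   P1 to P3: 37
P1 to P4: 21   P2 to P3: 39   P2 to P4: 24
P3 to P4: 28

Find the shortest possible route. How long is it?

Minimum total distance: 91 blocks.

With 4 stops there are 4!/2 = 12 distinct round trips (a route and its reverse cost the same).
Base-P1-P2-P3-P4-Base: 15+3+39+28+6 = 91
Base-P1-P2-P4-P3-Base: 15+3+24+28+31 = 101
Base-P1-P3-P2-P4-Base: 15+37+39+24+6 = 121
Base-P1-P3-P4-P2-Base: 15+37+28+24+18 = 122
Base-P1-P4-P2-P3-Base: 15+21+24+39+31 = 130
Base-P1-P4-P3-P2-Base: 15+21+28+39+18 = 121
Base-P2-P1-P3-P4-Base: 18+3+37+28+6 = 92
Base-P2-P1-P4-P3-Base: 18+3+21+28+31 = 101
Base-P2-P3-P1-P4-Base: 18+39+37+21+6 = 121
Base-P2-P4-P1-P3-Base: 18+24+21+37+31 = 131
Base-P3-P1-P2-P4-Base: 31+37+3+24+6 = 101
Base-P3-P2-P1-P4-Base: 31+39+3+21+6 = 100
The minimum is 91.
One optimal route: Base → P1 → P2 → P3 → P4 → Base (or its reverse).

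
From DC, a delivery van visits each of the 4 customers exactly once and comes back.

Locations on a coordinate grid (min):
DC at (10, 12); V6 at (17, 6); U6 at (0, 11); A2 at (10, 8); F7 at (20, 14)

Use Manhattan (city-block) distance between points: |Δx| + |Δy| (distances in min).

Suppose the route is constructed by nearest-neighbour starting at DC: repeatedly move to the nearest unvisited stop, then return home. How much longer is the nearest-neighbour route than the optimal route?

From DC: A2=4, U6=11, F7=12, V6=13 → choose A2 (4).
From A2: V6=9, U6=13, F7=16 → choose V6 (9).
From V6: F7=11, U6=22 → choose F7 (11).
From F7: U6=23 → choose U6 (23).
NN route DC → A2 → V6 → F7 → U6 → DC costs 58.
Optimal: DC → U6 → A2 → V6 → F7 → DC costs 56 (by enumerating all 12 distinct tours).
Excess = 58 − 56 = 2.

Excess over optimum: 2 min.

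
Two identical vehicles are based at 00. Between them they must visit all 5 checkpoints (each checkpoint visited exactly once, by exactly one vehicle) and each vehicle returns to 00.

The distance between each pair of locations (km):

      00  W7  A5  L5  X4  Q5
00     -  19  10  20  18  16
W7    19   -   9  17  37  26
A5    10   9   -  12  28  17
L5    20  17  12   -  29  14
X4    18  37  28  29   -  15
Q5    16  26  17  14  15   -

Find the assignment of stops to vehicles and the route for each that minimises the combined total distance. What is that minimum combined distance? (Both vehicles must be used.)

Check every non-empty split of the stops between the two vehicles; for each half take its own optimal tour:
  {W7} + {A5, L5, X4, Q5}: 38 + 69 = 107
  {A5} + {W7, L5, X4, Q5}: 20 + 83 = 103
  {W7, A5} + {L5, X4, Q5}: 38 + 67 = 105
  {L5} + {W7, A5, X4, Q5}: 40 + 78 = 118
  {W7, L5} + {A5, X4, Q5}: 56 + 60 = 116
  {A5, L5} + {W7, X4, Q5}: 42 + 78 = 120
  … (15 splits in total)
  {X4} + {W7, A5, L5, Q5}: 36 + 66 = 102  ← best
Best: vehicle 1 00 → X4 → 00 = 36; vehicle 2 00 → A5 → W7 → L5 → Q5 → 00 = 66; combined 102.

102 km — the smallest possible combined total.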